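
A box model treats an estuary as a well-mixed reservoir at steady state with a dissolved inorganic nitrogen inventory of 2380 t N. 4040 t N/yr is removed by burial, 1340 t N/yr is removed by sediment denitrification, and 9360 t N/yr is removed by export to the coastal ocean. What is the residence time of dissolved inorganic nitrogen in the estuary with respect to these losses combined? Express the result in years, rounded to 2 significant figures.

0.16 yr

Total removal = 4040 + 1340 + 9360 = 14740 t N/yr.
τ = M / ΣF_out = 2380 / 14740 = 0.1615 yr.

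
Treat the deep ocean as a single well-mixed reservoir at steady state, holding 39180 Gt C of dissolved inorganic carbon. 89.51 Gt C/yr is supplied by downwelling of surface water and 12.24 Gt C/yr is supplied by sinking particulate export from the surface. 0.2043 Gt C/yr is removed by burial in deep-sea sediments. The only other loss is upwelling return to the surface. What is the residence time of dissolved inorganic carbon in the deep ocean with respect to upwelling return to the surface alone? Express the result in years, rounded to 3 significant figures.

386 yr

At steady state ΣF_in = ΣF_out.
ΣF_in = 89.51 + 12.24 = 101.75 Gt C/yr.
Upwelling return to the surface flux = ΣF_in − (0.2043) = 101.75 − 0.2043 = 101.5 Gt C/yr.
τ = M / F = 39180 / 101.5 = 385.8 yr.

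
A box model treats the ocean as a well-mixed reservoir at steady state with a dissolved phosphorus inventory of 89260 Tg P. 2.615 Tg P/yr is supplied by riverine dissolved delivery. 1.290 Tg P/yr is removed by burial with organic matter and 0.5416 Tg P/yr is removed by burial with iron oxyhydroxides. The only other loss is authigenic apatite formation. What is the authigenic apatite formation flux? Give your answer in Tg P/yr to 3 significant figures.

0.783 Tg P/yr

At steady state ΣF_in = ΣF_out.
ΣF_in = 2.6150 Tg P/yr.
Authigenic apatite formation flux = ΣF_in − (1.290 + 0.5416) = 2.6150 − 1.832 = 0.7834 Tg P/yr.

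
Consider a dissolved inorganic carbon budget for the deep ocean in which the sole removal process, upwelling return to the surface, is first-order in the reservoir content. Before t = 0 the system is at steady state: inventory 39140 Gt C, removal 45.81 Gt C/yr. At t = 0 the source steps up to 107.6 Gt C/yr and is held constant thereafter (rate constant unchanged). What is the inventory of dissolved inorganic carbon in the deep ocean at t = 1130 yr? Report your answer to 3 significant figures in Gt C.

77900 Gt C

Residence time τ = M₀/F₀ = 854.4 yr. The eventual steady state is M_∞ = M₀·(F₁/F₀) = 39140 × 107.6/45.81 = 91933 Gt C.
The anomaly ΔM(t) = M(t) − M_∞ decays as ΔM₀·e^(−t/τ) with ΔM₀ = 39140 − 91933 = −52790 Gt C.
At t = 1130 yr, e^(−t/τ) = e^(−1.323) = 0.2665, so ΔM = −14070 Gt C and M = 91933 − 14070 = 77867 Gt C.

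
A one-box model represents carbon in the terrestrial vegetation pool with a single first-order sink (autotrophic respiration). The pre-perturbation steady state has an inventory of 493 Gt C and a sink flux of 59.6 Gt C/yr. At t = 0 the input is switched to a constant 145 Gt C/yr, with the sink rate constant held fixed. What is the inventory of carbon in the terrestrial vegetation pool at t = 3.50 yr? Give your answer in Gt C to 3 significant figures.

τ = M₀/F₀ = 493/59.6 = 8.272 yr; rate constant k = 1/τ.
New steady state M_∞ = F₁/k = F₁·τ = 145 × 8.272 = 1199.4 Gt C.
M(t) = M_∞ + (M₀ − M_∞)·e^(−t/τ); t/τ = 3.50/8.272 = 0.4231, so e^(−t/τ) = 0.6550.
M(t) = 1199.4 − 706.4 × 0.6550 = 736.71 Gt C.

737 Gt C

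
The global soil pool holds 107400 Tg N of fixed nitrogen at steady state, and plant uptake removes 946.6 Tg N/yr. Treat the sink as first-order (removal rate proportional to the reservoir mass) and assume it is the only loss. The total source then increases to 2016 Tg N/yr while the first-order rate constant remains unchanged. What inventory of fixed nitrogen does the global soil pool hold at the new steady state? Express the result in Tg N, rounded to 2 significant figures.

Rate constant k = F/M = 946.6 / 107400 = 0.008814 yr⁻¹.
At the new steady state, source = k·M_new ⇒ M_new = 2016 / 0.008814 = 228700 Tg N.
(Equivalently M_new = M × F_new/F_old = 107400 × 2016/946.6.)

230000 Tg N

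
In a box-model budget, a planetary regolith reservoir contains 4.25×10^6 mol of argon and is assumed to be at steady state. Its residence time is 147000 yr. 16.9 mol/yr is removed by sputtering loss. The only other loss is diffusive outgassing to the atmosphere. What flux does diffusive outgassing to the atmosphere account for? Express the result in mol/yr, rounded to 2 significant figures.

Total removal F = M/τ = 4.25×10^6 / 147000 = 28.91 mol/yr.
Diffusive outgassing to the atmosphere = F − (16.9) = 28.91 − 16.90 = 12.01 mol/yr.

12 mol/yr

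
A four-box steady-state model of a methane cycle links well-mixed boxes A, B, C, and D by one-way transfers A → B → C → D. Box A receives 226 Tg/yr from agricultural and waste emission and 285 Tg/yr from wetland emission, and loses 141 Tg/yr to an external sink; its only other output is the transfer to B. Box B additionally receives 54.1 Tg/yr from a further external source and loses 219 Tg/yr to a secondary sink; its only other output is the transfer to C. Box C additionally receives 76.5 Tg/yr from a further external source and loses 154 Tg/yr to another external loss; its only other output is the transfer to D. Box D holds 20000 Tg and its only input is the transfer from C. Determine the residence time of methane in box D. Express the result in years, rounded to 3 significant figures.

157 yr

Box A: F(A→B) = (226 + 285) − 141 = 370.00 Tg/yr.
Box B: F(B→C) = (370.00 + 54.1) − 219 = 205.10 Tg/yr.
Box C: F(C→D) = (205.10 + 76.5) − 154 = 127.60 Tg/yr.
Box D throughput = its input = 127.60 Tg/yr; τ = 20000 / 127.60 = 156.7 yr.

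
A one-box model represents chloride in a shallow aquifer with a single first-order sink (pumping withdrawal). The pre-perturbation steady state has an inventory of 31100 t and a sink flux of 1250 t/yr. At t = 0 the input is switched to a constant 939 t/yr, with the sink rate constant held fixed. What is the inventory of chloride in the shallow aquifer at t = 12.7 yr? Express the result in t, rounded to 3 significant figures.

28000 t

τ = M₀/F₀ = 31100/1250 = 24.88 yr; rate constant k = 1/τ.
New steady state M_∞ = F₁/k = F₁·τ = 939 × 24.88 = 23362 t.
M(t) = M_∞ + (M₀ − M_∞)·e^(−t/τ); t/τ = 12.7/24.88 = 0.5105, so e^(−t/τ) = 0.6002.
M(t) = 23362 + 7738 × 0.6002 = 28007 t.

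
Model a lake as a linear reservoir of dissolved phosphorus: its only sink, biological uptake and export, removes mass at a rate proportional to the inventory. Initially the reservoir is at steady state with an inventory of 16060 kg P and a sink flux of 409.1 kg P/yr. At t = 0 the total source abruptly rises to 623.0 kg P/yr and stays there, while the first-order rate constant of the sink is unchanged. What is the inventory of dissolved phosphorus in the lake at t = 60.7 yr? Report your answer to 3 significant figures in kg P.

τ = M₀/F₀ = 16060/409.1 = 39.26 yr; rate constant k = 1/τ.
New steady state M_∞ = F₁/k = F₁·τ = 623.0 × 39.26 = 24457 kg P.
M(t) = M_∞ + (M₀ − M_∞)·e^(−t/τ); t/τ = 60.7/39.26 = 1.546, so e^(−t/τ) = 0.2131.
M(t) = 24457 − 8397 × 0.2131 = 22668 kg P.

22700 kg P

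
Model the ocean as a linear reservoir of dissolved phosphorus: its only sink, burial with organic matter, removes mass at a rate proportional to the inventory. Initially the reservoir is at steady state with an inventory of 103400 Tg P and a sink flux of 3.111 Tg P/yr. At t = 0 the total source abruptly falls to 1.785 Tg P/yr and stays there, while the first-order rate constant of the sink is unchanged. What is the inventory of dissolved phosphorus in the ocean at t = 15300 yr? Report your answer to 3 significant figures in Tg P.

87100 Tg P

Residence time τ = M₀/F₀ = 33240 yr. The eventual steady state is M_∞ = M₀·(F₁/F₀) = 103400 × 1.785/3.111 = 59328 Tg P.
The anomaly ΔM(t) = M(t) − M_∞ decays as ΔM₀·e^(−t/τ) with ΔM₀ = 103400 − 59328 = 44070 Tg P.
At t = 15300 yr, e^(−t/τ) = e^(−0.4603) = 0.6311, so ΔM = 27810 Tg P and M = 59328 + 27810 = 87141 Tg P.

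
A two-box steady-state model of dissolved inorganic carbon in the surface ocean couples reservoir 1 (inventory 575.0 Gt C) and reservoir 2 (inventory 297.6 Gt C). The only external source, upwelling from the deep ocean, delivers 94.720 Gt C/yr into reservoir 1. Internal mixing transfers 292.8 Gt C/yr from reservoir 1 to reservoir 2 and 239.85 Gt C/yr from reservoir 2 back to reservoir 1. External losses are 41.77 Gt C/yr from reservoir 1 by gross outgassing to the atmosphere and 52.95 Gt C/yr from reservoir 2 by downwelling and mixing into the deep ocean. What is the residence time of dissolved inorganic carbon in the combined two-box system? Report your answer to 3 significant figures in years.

Residence time in the combined system uses the total inventory and the total *external* removal — internal exchanges between the two boxes cancel.
M_total = 575.0 + 297.6 = 872.60 Gt C.
ΣF_external_out = 41.77 + 52.95 = 94.720 Gt C/yr.
τ = M_total / ΣF_ext = 872.60 / 94.720 = 9.212 yr.

9.21 yr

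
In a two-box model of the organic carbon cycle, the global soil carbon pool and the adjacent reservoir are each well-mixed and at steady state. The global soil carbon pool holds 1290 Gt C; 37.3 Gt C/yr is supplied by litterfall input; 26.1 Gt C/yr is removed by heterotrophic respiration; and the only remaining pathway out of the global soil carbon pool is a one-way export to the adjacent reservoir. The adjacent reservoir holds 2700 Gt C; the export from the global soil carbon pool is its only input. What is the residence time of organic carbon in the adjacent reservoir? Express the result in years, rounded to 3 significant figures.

Balance the global soil carbon pool: ΣF_in = 37.300 Gt C/yr.
Export to the adjacent reservoir = ΣF_in − (26.1) = 11.200 Gt C/yr.
At steady state the output of the adjacent reservoir equals its input, 11.200 Gt C/yr.
τ = M / F = 2700 / 11.200 = 241.1 yr.

241 yr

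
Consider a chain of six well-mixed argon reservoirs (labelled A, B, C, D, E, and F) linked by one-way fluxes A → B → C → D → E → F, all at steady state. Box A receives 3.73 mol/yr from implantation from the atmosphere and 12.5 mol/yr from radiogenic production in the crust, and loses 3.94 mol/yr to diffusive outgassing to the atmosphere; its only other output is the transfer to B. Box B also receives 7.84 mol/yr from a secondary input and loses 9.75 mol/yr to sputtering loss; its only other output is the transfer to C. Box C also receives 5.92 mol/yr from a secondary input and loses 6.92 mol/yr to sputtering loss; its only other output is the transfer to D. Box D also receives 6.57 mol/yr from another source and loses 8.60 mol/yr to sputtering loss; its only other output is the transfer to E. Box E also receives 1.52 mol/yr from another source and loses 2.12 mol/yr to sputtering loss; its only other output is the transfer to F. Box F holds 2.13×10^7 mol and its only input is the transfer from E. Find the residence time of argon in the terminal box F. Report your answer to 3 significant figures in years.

3.16×10^6 yr

Box A: F(A→B) = (3.73 + 12.5) − 3.94 = 12.290 mol/yr.
Box B: F(B→C) = (12.290 + 7.84) − 9.75 = 10.380 mol/yr.
Box C: F(C→D) = (10.380 + 5.92) − 6.92 = 9.3800 mol/yr.
Box D: F(D→E) = (9.3800 + 6.57) − 8.60 = 7.3500 mol/yr.
Box E: F(E→F) = (7.3500 + 1.52) − 2.12 = 6.7500 mol/yr.
Box F throughput = its input = 6.7500 mol/yr; τ = 2.13×10^7 / 6.7500 = 3.156×10^6 yr.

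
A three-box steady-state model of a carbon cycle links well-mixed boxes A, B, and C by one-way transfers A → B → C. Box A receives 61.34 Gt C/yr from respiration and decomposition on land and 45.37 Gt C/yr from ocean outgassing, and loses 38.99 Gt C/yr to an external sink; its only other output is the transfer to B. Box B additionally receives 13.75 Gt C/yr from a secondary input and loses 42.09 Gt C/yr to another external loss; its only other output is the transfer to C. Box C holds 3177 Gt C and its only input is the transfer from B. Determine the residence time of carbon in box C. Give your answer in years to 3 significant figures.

80.7 yr

Box A: F(A→B) = (61.34 + 45.37) − 38.99 = 67.720 Gt C/yr.
Box B: F(B→C) = (67.720 + 13.75) − 42.09 = 39.380 Gt C/yr.
Box C throughput = its input = 39.380 Gt C/yr; τ = 3177 / 39.380 = 80.68 yr.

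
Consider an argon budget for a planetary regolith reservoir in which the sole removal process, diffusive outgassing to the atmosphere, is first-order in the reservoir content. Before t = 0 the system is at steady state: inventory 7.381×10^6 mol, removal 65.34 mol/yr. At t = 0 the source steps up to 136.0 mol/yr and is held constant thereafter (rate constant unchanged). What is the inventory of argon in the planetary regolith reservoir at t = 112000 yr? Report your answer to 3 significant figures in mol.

1.24×10^7 mol

Residence time τ = M₀/F₀ = 113000 yr. The eventual steady state is M_∞ = M₀·(F₁/F₀) = 7.381×10^6 × 136.0/65.34 = 1.5363×10^7 mol.
The anomaly ΔM(t) = M(t) − M_∞ decays as ΔM₀·e^(−t/τ) with ΔM₀ = 7.381×10^6 − 1.5363×10^7 = −7.982×10^6 mol.
At t = 112000 yr, e^(−t/τ) = e^(−0.9915) = 0.3710, so ΔM = −2.962×10^6 mol and M = 1.5363×10^7 − 2.962×10^6 = 1.2401×10^7 mol.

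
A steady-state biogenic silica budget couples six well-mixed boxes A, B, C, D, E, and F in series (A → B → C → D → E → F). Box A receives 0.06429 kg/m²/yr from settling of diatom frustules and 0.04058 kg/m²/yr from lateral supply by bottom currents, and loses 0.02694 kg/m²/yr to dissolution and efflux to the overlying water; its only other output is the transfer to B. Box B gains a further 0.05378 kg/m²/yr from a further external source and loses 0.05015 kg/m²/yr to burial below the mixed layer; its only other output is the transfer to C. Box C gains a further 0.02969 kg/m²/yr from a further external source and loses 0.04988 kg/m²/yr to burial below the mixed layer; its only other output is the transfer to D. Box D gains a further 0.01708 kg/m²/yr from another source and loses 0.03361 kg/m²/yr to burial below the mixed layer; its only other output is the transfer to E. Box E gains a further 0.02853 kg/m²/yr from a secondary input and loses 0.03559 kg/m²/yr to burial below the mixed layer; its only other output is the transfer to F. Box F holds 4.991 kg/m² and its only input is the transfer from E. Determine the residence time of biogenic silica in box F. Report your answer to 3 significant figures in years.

Box A: F(A→B) = (0.06429 + 0.04058) − 0.02694 = 0.077930 kg/m²/yr.
Box B: F(B→C) = (0.077930 + 0.05378) − 0.05015 = 0.081560 kg/m²/yr.
Box C: F(C→D) = (0.081560 + 0.02969) − 0.04988 = 0.061370 kg/m²/yr.
Box D: F(D→E) = (0.061370 + 0.01708) − 0.03361 = 0.044840 kg/m²/yr.
Box E: F(E→F) = (0.044840 + 0.02853) − 0.03559 = 0.037780 kg/m²/yr.
Box F throughput = its input = 0.037780 kg/m²/yr; τ = 4.991 / 0.037780 = 132.1 yr.

132 yr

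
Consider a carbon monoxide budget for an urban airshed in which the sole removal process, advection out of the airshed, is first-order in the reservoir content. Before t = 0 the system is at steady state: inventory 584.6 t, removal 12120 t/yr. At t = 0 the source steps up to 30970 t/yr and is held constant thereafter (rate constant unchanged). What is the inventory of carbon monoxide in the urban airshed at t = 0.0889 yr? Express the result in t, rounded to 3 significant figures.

1350 t

Residence time τ = M₀/F₀ = 0.04823 yr. The eventual steady state is M_∞ = M₀·(F₁/F₀) = 584.6 × 30970/12120 = 1493.8 t.
The anomaly ΔM(t) = M(t) − M_∞ decays as ΔM₀·e^(−t/τ) with ΔM₀ = 584.6 − 1493.8 = −909.2 t.
At t = 0.0889 yr, e^(−t/τ) = e^(−1.843) = 0.1583, so ΔM = −144.0 t and M = 1493.8 − 144.0 = 1349.9 t.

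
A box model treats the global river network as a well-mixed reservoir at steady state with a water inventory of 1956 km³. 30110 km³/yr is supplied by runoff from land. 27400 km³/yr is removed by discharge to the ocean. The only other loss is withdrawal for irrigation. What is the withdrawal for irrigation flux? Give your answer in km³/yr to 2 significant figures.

2700 km³/yr

At steady state ΣF_in = ΣF_out.
ΣF_in = 30110 km³/yr.
Withdrawal for irrigation flux = ΣF_in − (27400) = 30110 − 27400 = 2710 km³/yr.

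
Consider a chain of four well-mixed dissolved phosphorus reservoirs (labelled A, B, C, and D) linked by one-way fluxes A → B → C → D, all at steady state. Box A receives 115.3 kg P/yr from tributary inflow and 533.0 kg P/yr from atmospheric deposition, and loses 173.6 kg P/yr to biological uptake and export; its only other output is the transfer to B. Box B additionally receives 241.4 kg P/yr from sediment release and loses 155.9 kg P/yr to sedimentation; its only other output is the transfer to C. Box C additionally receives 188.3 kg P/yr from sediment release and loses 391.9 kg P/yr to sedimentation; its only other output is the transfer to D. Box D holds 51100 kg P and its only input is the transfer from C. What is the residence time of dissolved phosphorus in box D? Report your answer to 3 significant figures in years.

Box A: F(A→B) = (115.3 + 533.0) − 173.6 = 474.70 kg P/yr.
Box B: F(B→C) = (474.70 + 241.4) − 155.9 = 560.20 kg P/yr.
Box C: F(C→D) = (560.20 + 188.3) − 391.9 = 356.60 kg P/yr.
Box D throughput = its input = 356.60 kg P/yr; τ = 51100 / 356.60 = 143.3 yr.

143 yr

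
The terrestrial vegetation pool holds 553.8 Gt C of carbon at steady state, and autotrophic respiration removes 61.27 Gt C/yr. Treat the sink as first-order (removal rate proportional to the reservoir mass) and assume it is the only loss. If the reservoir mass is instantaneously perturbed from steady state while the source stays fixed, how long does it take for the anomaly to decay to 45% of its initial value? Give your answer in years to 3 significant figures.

7.22 yr

For a linear reservoir the anomaly decays as exp(−t/τ) with τ = M/F = 553.8/61.27 = 9.039 yr.
exp(−t/τ) = 0.45 ⇒ t = −τ ln(0.45) = 9.039 × 0.7985 = 7.217 yr.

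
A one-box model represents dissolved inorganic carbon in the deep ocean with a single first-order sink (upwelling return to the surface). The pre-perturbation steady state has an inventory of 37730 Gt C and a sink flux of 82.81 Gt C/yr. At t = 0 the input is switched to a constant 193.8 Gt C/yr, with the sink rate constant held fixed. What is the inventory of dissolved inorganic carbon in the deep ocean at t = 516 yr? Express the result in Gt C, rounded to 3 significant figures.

Residence time τ = M₀/F₀ = 455.6 yr. The eventual steady state is M_∞ = M₀·(F₁/F₀) = 37730 × 193.8/82.81 = 88299 Gt C.
The anomaly ΔM(t) = M(t) − M_∞ decays as ΔM₀·e^(−t/τ) with ΔM₀ = 37730 − 88299 = −50570 Gt C.
At t = 516 yr, e^(−t/τ) = e^(−1.133) = 0.3222, so ΔM = −16290 Gt C and M = 88299 − 16290 = 72005 Gt C.

72000 Gt C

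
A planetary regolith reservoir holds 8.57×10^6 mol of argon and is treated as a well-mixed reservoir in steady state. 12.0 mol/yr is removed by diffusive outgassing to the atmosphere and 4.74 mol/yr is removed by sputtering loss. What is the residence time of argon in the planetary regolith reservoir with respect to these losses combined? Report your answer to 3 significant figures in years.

Total removal = 12.00 + 4.740 = 16.740 mol/yr.
τ = M / ΣF_out = 8.57×10^6 / 16.740 = 511900 yr.

512000 yr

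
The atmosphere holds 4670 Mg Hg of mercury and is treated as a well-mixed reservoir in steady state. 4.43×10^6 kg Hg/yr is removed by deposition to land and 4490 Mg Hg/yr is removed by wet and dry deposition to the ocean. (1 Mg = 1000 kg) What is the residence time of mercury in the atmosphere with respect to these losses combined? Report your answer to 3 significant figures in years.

Convert the deposition to land flux: 4.43×10^6 kg Hg/yr = 4430 Mg Hg/yr.
Total removal = 4430 + 4490 = 8920.0 Mg Hg/yr.
τ = M / ΣF_out = 4670 / 8920.0 = 0.5235 yr.

0.524 yr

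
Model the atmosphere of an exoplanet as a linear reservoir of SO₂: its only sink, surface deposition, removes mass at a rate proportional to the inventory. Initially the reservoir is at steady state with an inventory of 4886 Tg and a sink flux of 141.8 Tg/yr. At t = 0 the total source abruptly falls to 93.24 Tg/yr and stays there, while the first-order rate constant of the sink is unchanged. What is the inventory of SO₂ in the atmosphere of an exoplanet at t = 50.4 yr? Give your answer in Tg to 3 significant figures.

3600 Tg

The sink rate constant is k = F₀/M₀ = 141.8/4886 = 0.02902 yr⁻¹.
Solving dM/dt = F₁ − kM with M(0) = M₀ gives M(t) = F₁/k + (M₀ − F₁/k)·e^(−kt).
F₁/k = 93.24/0.02902 = 3212.8 Tg; kt = 0.02902 × 50.4 = 1.463, e^(−kt) = 0.2316.
M(50.4) = 3212.8 + (4886 − 3212.8) × 0.2316 = 3212.8 + 387.5 = 3600.3 Tg.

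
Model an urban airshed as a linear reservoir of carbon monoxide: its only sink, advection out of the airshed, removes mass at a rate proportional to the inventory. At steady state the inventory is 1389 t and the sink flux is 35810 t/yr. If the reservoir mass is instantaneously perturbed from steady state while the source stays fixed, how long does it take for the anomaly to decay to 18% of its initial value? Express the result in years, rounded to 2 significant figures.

For a linear reservoir the anomaly decays as exp(−t/τ) with τ = M/F = 1389/35810 = 0.03879 yr.
exp(−t/τ) = 0.18 ⇒ t = −τ ln(0.18) = 0.03879 × 1.715 = 0.06651 yr.

0.067 yr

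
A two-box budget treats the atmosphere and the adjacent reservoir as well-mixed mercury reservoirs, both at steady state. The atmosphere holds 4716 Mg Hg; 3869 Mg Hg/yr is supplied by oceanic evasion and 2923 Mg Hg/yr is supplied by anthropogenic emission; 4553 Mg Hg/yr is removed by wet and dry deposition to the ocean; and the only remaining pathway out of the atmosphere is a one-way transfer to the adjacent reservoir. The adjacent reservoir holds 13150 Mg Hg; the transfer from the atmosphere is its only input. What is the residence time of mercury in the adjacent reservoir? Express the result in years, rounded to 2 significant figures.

Balance the atmosphere: ΣF_in = 3869 + 2923 = 6792.0 Mg Hg/yr.
Transfer to the adjacent reservoir = ΣF_in − (4553) = 2239.0 Mg Hg/yr.
At steady state the output of the adjacent reservoir equals its input, 2239.0 Mg Hg/yr.
τ = M / F = 13150 / 2239.0 = 5.873 yr.

5.9 yr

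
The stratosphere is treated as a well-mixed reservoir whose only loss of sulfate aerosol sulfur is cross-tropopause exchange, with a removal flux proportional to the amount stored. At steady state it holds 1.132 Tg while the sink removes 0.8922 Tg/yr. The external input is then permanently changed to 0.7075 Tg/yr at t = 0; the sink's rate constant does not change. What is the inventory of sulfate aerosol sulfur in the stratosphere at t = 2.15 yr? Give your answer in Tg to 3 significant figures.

0.941 Tg

The sink rate constant is k = F₀/M₀ = 0.8922/1.132 = 0.7882 yr⁻¹.
Solving dM/dt = F₁ − kM with M(0) = M₀ gives M(t) = F₁/k + (M₀ − F₁/k)·e^(−kt).
F₁/k = 0.7075/0.7882 = 0.89766 Tg; kt = 0.7882 × 2.15 = 1.695, e^(−kt) = 0.1837.
M(2.15) = 0.89766 + (1.132 − 0.89766) × 0.1837 = 0.89766 + 0.04304 = 0.94070 Tg.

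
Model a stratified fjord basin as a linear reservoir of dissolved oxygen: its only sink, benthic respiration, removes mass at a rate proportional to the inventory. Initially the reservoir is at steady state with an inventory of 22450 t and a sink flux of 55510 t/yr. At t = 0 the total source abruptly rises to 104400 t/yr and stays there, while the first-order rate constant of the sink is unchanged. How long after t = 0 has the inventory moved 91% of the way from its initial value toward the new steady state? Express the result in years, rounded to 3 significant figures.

τ = M₀/F₀ = 22450/55510 = 0.4044 yr.
The remaining gap fraction is e^(−t/τ); 91% covered ⇒ e^(−t/τ) = 0.0900.
t = −τ ln(0.0900) = 0.4044 × 2.408 = 0.9738 yr.

0.974 yr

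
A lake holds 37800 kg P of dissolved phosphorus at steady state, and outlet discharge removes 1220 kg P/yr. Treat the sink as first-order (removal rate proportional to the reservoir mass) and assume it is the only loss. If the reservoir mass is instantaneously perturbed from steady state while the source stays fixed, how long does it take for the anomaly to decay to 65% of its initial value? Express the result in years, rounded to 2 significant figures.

For a linear reservoir the anomaly decays as exp(−t/τ) with τ = M/F = 37800/1220 = 30.98 yr.
exp(−t/τ) = 0.65 ⇒ t = −τ ln(0.65) = 30.98 × 0.4308 = 13.35 yr.

13 yr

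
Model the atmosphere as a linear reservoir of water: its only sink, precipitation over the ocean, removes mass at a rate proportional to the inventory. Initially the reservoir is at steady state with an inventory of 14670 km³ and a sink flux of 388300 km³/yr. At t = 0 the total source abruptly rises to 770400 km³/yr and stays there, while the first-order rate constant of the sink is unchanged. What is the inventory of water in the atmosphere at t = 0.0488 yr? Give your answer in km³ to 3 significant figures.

25100 km³

The sink rate constant is k = F₀/M₀ = 388300/14670 = 26.47 yr⁻¹.
Solving dM/dt = F₁ − kM with M(0) = M₀ gives M(t) = F₁/k + (M₀ − F₁/k)·e^(−kt).
F₁/k = 770400/26.47 = 29106 km³; kt = 26.47 × 0.0488 = 1.292, e^(−kt) = 0.2748.
M(0.0488) = 29106 + (14670 − 29106) × 0.2748 = 29106 − 3967 = 25139 km³.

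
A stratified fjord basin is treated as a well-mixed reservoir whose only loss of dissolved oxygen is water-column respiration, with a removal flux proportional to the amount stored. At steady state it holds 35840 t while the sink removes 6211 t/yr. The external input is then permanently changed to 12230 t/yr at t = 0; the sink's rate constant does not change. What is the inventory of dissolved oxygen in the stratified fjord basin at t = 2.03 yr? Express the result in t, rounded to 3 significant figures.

Residence time τ = M₀/F₀ = 5.770 yr. The eventual steady state is M_∞ = M₀·(F₁/F₀) = 35840 × 12230/6211 = 70572 t.
The anomaly ΔM(t) = M(t) − M_∞ decays as ΔM₀·e^(−t/τ) with ΔM₀ = 35840 − 70572 = −34730 t.
At t = 2.03 yr, e^(−t/τ) = e^(−0.3518) = 0.7034, so ΔM = −24430 t and M = 70572 − 24430 = 46141 t.

46100 t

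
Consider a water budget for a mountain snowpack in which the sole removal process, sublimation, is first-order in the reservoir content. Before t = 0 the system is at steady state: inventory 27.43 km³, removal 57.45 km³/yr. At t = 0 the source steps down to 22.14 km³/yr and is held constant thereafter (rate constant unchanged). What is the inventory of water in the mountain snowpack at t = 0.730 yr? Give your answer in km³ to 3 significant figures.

14.2 km³

The sink rate constant is k = F₀/M₀ = 57.45/27.43 = 2.094 yr⁻¹.
Solving dM/dt = F₁ − kM with M(0) = M₀ gives M(t) = F₁/k + (M₀ − F₁/k)·e^(−kt).
F₁/k = 22.14/2.094 = 10.571 km³; kt = 2.094 × 0.730 = 1.529, e^(−kt) = 0.2168.
M(0.730) = 10.571 + (27.43 − 10.571) × 0.2168 = 10.571 + 3.655 = 14.225 km³.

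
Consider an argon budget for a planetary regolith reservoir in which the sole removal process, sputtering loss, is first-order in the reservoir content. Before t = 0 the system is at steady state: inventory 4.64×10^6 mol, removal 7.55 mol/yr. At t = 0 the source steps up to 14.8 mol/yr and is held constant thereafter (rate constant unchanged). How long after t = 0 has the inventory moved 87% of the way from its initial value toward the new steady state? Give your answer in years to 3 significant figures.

1.25×10^6 yr

τ = M₀/F₀ = 4.64×10^6/7.55 = 614600 yr.
The remaining gap fraction is e^(−t/τ); 87% covered ⇒ e^(−t/τ) = 0.130.
t = −τ ln(0.130) = 614600 × 2.040 = 1.254×10^6 yr.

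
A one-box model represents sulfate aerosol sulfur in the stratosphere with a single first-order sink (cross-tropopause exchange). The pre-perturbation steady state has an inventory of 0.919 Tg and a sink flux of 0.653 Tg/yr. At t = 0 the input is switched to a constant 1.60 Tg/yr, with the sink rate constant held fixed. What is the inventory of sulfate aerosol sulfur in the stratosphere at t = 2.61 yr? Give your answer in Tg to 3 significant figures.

τ = M₀/F₀ = 0.919/0.653 = 1.407 yr; rate constant k = 1/τ.
New steady state M_∞ = F₁/k = F₁·τ = 1.60 × 1.407 = 2.2518 Tg.
M(t) = M_∞ + (M₀ − M_∞)·e^(−t/τ); t/τ = 2.61/1.407 = 1.855, so e^(−t/τ) = 0.1565.
M(t) = 2.2518 − 1.333 × 0.1565 = 2.0432 Tg.

2.04 Tg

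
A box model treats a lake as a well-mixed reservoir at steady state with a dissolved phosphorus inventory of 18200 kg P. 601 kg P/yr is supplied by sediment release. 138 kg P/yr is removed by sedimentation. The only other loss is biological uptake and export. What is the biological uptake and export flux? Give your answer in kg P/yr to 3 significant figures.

463 kg P/yr

At steady state ΣF_in = ΣF_out.
ΣF_in = 601.00 kg P/yr.
Biological uptake and export flux = ΣF_in − (138) = 601.00 − 138.0 = 463.0 kg P/yr.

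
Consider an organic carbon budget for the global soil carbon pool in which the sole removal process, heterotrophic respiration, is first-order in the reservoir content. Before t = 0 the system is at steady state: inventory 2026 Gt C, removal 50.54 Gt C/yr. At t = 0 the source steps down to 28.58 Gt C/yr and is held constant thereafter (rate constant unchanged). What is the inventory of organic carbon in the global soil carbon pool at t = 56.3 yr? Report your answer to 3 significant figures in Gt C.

1360 Gt C

τ = M₀/F₀ = 2026/50.54 = 40.09 yr; rate constant k = 1/τ.
New steady state M_∞ = F₁/k = F₁·τ = 28.58 × 40.09 = 1145.7 Gt C.
M(t) = M_∞ + (M₀ − M_∞)·e^(−t/τ); t/τ = 56.3/40.09 = 1.404, so e^(−t/τ) = 0.2455.
M(t) = 1145.7 + 880.3 × 0.2455 = 1361.8 Gt C.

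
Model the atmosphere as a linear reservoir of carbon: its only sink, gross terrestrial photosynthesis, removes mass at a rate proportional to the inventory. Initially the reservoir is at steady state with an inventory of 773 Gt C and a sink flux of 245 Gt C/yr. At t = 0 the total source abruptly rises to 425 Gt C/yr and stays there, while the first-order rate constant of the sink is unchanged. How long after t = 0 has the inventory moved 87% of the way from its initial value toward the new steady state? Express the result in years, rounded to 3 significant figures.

6.44 yr

τ = M₀/F₀ = 773/245 = 3.155 yr.
The remaining gap fraction is e^(−t/τ); 87% covered ⇒ e^(−t/τ) = 0.130.
t = −τ ln(0.130) = 3.155 × 2.040 = 6.437 yr.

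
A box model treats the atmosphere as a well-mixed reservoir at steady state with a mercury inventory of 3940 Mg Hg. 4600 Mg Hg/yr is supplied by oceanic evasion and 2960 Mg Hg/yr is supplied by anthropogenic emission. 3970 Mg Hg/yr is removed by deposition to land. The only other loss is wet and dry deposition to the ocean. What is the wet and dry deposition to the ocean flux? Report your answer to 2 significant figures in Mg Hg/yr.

At steady state ΣF_in = ΣF_out.
ΣF_in = 4600 + 2960 = 7560.0 Mg Hg/yr.
Wet and dry deposition to the ocean flux = ΣF_in − (3970) = 7560.0 − 3970 = 3590 Mg Hg/yr.

3600 Mg Hg/yr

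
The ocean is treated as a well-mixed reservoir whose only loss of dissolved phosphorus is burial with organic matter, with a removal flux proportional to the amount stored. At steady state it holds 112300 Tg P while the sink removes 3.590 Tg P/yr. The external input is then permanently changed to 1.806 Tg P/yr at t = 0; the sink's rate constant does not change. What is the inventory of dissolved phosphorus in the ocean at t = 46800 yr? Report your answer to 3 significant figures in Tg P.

The sink rate constant is k = F₀/M₀ = 3.590/112300 = 3.197×10^-5 yr⁻¹.
Solving dM/dt = F₁ − kM with M(0) = M₀ gives M(t) = F₁/k + (M₀ − F₁/k)·e^(−kt).
F₁/k = 1.806/3.197×10^-5 = 56494 Tg P; kt = 3.197×10^-5 × 46800 = 1.496, e^(−kt) = 0.2240.
M(46800) = 56494 + (112300 − 56494) × 0.2240 = 56494 + 12500 = 68995 Tg P.

69000 Tg P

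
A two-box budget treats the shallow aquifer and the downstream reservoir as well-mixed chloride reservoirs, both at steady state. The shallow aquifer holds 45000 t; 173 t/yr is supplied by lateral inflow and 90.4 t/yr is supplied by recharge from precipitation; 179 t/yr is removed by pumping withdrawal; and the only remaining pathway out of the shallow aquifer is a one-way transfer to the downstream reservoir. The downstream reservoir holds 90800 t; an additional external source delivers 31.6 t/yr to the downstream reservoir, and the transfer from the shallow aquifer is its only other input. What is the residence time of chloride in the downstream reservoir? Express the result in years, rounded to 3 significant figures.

Balance the shallow aquifer: ΣF_in = 173 + 90.4 = 263.40 t/yr.
Transfer to the downstream reservoir = ΣF_in − (179) = 84.400 t/yr.
Total input to the downstream reservoir = 84.400 + 31.6 = 116.00 t/yr; at steady state this equals its total output.
τ = M / F = 90800 / 116.00 = 782.8 yr.

783 yr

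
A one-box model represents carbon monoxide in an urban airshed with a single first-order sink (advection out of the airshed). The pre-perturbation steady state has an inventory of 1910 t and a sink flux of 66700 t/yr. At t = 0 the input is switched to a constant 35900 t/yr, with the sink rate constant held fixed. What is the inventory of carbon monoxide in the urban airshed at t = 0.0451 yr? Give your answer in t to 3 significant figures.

Residence time τ = M₀/F₀ = 0.02864 yr. The eventual steady state is M_∞ = M₀·(F₁/F₀) = 1910 × 35900/66700 = 1028.0 t.
The anomaly ΔM(t) = M(t) − M_∞ decays as ΔM₀·e^(−t/τ) with ΔM₀ = 1910 − 1028.0 = 882.0 t.
At t = 0.0451 yr, e^(−t/τ) = e^(−1.575) = 0.2070, so ΔM = 182.6 t and M = 1028.0 + 182.6 = 1210.6 t.

1210 t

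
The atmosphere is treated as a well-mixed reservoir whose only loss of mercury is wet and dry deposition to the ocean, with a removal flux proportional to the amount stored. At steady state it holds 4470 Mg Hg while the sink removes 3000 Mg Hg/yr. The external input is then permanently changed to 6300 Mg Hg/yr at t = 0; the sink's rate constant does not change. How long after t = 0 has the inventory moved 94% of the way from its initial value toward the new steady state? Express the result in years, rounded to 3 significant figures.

4.19 yr

τ = M₀/F₀ = 4470/3000 = 1.490 yr.
The remaining gap fraction is e^(−t/τ); 94% covered ⇒ e^(−t/τ) = 0.0600.
t = −τ ln(0.0600) = 1.490 × 2.813 = 4.192 yr.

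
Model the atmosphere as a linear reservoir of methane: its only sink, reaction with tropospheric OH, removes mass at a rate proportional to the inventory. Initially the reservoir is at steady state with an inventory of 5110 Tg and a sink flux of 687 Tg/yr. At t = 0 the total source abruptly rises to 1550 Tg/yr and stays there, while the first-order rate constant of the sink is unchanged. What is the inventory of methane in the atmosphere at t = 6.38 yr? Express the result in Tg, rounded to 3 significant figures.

Residence time τ = M₀/F₀ = 7.438 yr. The eventual steady state is M_∞ = M₀·(F₁/F₀) = 5110 × 1550/687 = 11529 Tg.
The anomaly ΔM(t) = M(t) − M_∞ decays as ΔM₀·e^(−t/τ) with ΔM₀ = 5110 − 11529 = −6419 Tg.
At t = 6.38 yr, e^(−t/τ) = e^(−0.8577) = 0.4241, so ΔM = −2722 Tg and M = 11529 − 2722 = 8806.6 Tg.

8810 Tg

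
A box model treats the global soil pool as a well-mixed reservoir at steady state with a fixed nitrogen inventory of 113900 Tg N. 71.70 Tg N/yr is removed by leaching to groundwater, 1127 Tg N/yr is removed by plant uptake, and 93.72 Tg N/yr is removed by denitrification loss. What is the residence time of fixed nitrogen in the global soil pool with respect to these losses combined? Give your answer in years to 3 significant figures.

88.1 yr

Total removal = 71.70 + 1127 + 93.72 = 1292.4 Tg N/yr.
τ = M / ΣF_out = 113900 / 1292.4 = 88.13 yr.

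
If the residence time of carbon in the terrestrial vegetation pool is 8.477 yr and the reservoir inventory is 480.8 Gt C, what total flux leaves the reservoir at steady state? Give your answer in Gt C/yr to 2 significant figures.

F = M / τ = 480.8 / 8.477 = 56.72 Gt C/yr.

57 Gt C/yr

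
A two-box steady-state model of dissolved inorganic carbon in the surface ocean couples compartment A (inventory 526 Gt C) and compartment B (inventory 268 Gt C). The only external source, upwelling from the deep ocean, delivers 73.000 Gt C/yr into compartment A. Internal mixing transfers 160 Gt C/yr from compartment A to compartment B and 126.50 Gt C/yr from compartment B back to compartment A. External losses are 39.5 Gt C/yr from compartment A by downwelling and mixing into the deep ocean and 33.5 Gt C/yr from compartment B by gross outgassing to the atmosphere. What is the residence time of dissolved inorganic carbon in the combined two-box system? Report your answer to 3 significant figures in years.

10.9 yr

Residence time in the combined system uses the total inventory and the total *external* removal — internal exchanges between the two boxes cancel.
M_total = 526 + 268 = 794.00 Gt C.
ΣF_external_out = 39.5 + 33.5 = 73.000 Gt C/yr.
τ = M_total / ΣF_ext = 794.00 / 73.000 = 10.88 yr.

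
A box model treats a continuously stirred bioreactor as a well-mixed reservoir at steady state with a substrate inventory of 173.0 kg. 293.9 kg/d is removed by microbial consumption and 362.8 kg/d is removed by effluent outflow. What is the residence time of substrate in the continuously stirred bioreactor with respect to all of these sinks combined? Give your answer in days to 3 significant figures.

0.263 d

Total removal flux = 293.9 + 362.8 = 656.70 kg/d.
τ = M / ΣF_out = 173.0 / 656.70 = 0.2634 d.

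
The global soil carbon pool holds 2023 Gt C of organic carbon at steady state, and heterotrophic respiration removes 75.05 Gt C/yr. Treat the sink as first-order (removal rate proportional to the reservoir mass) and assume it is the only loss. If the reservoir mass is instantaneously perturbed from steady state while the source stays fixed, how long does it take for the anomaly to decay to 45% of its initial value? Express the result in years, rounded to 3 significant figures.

For a linear reservoir the anomaly decays as exp(−t/τ) with τ = M/F = 2023/75.05 = 26.96 yr.
exp(−t/τ) = 0.45 ⇒ t = −τ ln(0.45) = 26.96 × 0.7985 = 21.52 yr.

21.5 yr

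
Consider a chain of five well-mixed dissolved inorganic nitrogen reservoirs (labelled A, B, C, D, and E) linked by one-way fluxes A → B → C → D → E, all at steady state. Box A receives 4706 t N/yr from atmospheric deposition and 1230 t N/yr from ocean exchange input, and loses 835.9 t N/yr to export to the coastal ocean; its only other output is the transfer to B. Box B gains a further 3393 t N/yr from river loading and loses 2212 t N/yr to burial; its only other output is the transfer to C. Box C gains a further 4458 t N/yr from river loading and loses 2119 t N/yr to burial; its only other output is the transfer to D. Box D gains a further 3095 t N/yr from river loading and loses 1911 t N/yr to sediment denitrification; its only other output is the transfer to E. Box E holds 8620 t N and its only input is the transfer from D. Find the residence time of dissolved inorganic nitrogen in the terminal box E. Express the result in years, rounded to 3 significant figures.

Box A: F(A→B) = (4706 + 1230) − 835.9 = 5100.1 t N/yr.
Box B: F(B→C) = (5100.1 + 3393) − 2212 = 6281.1 t N/yr.
Box C: F(C→D) = (6281.1 + 4458) − 2119 = 8620.1 t N/yr.
Box D: F(D→E) = (8620.1 + 3095) − 1911 = 9804.1 t N/yr.
Box E throughput = its input = 9804.1 t N/yr; τ = 8620 / 9804.1 = 0.8792 yr.

0.879 yr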